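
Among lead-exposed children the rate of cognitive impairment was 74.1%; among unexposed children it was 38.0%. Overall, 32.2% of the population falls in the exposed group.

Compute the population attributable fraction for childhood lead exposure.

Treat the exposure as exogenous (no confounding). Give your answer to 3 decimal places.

PAF ≈ 0.234

p₁ = 0.741, p₀ = 0.38.
Overall risk P(Y=1) = π·p₁ + (1−π)·p₀ = 0.322×0.741 + 0.678×0.38 = 0.49624.
Under exogeneity, PAF = [P(Y=1) − p₀] / P(Y=1).
PAF = (0.49624 − 0.38) / 0.49624 ≈ 0.2342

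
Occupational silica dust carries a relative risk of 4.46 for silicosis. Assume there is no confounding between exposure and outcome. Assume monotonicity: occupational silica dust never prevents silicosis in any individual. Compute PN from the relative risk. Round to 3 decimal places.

Under exogeneity and monotonicity, PN = (RR − 1) / RR = 1 − 1/RR.
PN = (4.46 − 1) / 4.46 = 3.46 / 4.46 ≈ 0.7758

PN ≈ 0.776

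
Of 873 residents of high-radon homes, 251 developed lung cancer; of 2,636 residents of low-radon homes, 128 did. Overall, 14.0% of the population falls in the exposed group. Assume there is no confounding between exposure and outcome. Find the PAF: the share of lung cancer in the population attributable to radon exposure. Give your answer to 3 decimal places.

PAF ≈ 0.408

p₁ = P(outcome | exposed) = 251/873 = 0.28751
p₀ = P(outcome | unexposed) = 128/2636 = 0.048558
Overall risk P(Y=1) = π·p₁ + (1−π)·p₀ = 0.14×0.28751 + 0.86×0.048558 = 0.082012.
Under exogeneity, PAF = [P(Y=1) − p₀] / P(Y=1).
PAF = (0.082012 − 0.048558) / 0.082012 ≈ 0.4079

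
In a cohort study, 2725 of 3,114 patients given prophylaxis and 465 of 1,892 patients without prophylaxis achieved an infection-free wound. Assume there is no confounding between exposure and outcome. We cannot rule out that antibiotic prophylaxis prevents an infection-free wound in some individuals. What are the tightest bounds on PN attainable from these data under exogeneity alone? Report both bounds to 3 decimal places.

p₁ = P(outcome | exposed) = 2725/3114 = 0.87508
p₀ = P(outcome | unexposed) = 465/1892 = 0.24577
Under exogeneity alone the bounds on PN are max{0,(p₁−p₀)/p₁} ≤ PN ≤ min{1,(1−p₀)/p₁}.
  lower = (p₁ − p₀)/p₁ = 0.62931 / 0.87508 ≈ 0.7191
  upper = min{1, (1 − p₀)/p₁} = 0.75423 / 0.87508 ≈ 0.8619

0.719 ≤ PN ≤ 0.862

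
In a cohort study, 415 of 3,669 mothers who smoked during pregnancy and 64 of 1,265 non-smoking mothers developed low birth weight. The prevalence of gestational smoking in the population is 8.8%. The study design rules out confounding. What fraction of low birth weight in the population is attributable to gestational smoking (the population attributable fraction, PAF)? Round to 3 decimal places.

p₁ = P(outcome | exposed) = 415/3669 = 0.11311
p₀ = P(outcome | unexposed) = 64/1265 = 0.050593
Overall risk P(Y=1) = π·p₁ + (1−π)·p₀ = 0.088×0.11311 + 0.912×0.050593 = 0.056094.
Under exogeneity, PAF = [P(Y=1) − p₀] / P(Y=1).
PAF = (0.056094 − 0.050593) / 0.056094 ≈ 0.0981

PAF ≈ 0.098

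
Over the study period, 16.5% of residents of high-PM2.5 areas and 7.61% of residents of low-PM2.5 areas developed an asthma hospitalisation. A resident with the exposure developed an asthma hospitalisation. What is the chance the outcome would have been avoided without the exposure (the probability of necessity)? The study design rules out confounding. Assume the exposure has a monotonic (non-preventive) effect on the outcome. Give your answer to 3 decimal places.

PN ≈ 0.539

p₁ = 0.165, p₀ = 0.0761.
Under exogeneity and monotonicity, PN = (p₁ − p₀) / p₁.
PN = (0.165 − 0.0761) / 0.165 = 0.0889 / 0.165 ≈ 0.5388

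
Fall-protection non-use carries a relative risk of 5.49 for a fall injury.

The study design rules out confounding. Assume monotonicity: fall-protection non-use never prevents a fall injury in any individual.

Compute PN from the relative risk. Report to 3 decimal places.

Under exogeneity and monotonicity, PN = (RR − 1) / RR = 1 − 1/RR.
PN = (5.49 − 1) / 5.49 = 4.49 / 5.49 ≈ 0.8179

PN ≈ 0.818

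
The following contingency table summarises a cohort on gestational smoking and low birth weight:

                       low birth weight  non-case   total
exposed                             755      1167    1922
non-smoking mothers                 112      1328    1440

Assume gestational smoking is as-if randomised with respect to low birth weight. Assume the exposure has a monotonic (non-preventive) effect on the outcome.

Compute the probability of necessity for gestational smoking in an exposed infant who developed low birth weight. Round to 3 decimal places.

p₁ = P(outcome | exposed) = 755/1922 = 0.39282
p₀ = P(outcome | unexposed) = 112/1440 = 0.077778
Under exogeneity and monotonicity, PN = (p₁ − p₀) / p₁.
PN = (0.39282 − 0.077778) / 0.39282 = 0.31504 / 0.39282 ≈ 0.8020

PN ≈ 0.802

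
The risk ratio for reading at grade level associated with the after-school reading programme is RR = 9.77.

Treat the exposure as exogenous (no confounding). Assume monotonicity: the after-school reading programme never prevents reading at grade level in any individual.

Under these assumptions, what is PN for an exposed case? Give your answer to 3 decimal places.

PN ≈ 0.898

Under exogeneity and monotonicity, PN = (RR − 1) / RR = 1 − 1/RR.
PN = (9.77 − 1) / 9.77 = 8.77 / 9.77 ≈ 0.8976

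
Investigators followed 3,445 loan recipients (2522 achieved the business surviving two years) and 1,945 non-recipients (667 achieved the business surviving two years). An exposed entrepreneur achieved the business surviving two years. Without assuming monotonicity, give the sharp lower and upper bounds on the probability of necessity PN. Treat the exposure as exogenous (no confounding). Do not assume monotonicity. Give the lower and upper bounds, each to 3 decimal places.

0.532 ≤ PN ≤ 0.898

p₁ = P(outcome | exposed) = 2522/3445 = 0.73208
p₀ = P(outcome | unexposed) = 667/1945 = 0.34293
Under exogeneity alone the bounds on PN are max{0,(p₁−p₀)/p₁} ≤ PN ≤ min{1,(1−p₀)/p₁}.
  lower = (p₁ − p₀)/p₁ = 0.38914 / 0.73208 ≈ 0.5316
  upper = min{1, (1 − p₀)/p₁} = 0.65707 / 0.73208 ≈ 0.8975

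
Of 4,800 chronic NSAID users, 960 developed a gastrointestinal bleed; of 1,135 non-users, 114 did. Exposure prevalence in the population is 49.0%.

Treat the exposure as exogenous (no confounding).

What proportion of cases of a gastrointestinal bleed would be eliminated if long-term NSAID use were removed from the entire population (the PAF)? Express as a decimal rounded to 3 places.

p₁ = P(outcome | exposed) = 960/4800 = 0.2
p₀ = P(outcome | unexposed) = 114/1135 = 0.10044
Overall risk P(Y=1) = π·p₁ + (1−π)·p₀ = 0.49×0.2 + 0.51×0.10044 = 0.14922.
Under exogeneity, PAF = [P(Y=1) − p₀] / P(Y=1).
PAF = (0.14922 − 0.10044) / 0.14922 ≈ 0.3269

PAF ≈ 0.327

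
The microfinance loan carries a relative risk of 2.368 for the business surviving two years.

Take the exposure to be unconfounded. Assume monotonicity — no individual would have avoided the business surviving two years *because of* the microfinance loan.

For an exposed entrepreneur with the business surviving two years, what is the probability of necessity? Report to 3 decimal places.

PN ≈ 0.578

Under exogeneity and monotonicity, PN = (RR − 1) / RR = 1 − 1/RR.
PN = (2.368 − 1) / 2.368 = 1.368 / 2.368 ≈ 0.5777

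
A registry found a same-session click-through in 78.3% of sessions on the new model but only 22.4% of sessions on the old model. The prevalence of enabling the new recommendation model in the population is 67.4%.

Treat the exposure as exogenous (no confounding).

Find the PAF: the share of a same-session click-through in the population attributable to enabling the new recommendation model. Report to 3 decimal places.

p₁ = 0.783, p₀ = 0.224.
Overall risk P(Y=1) = π·p₁ + (1−π)·p₀ = 0.674×0.783 + 0.326×0.224 = 0.60077.
Under exogeneity, PAF = [P(Y=1) − p₀] / P(Y=1).
PAF = (0.60077 − 0.224) / 0.60077 ≈ 0.6271

PAF ≈ 0.627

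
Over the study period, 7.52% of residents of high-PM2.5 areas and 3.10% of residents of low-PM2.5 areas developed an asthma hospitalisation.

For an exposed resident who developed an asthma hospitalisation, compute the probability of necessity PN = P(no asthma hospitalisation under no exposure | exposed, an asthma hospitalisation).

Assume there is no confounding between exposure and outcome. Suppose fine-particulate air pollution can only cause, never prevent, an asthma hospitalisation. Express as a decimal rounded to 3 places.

PN ≈ 0.588

p₁ = 0.0752, p₀ = 0.031.
Under exogeneity and monotonicity, PN = (p₁ − p₀) / p₁.
PN = (0.0752 − 0.031) / 0.0752 = 0.0442 / 0.0752 ≈ 0.5878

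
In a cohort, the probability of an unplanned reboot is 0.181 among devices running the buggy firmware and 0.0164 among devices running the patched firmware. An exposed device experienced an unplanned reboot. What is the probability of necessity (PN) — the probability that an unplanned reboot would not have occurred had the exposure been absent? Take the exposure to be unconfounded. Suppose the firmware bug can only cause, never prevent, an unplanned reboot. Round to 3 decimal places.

PN ≈ 0.909

Let p₁ = 0.181, p₀ = 0.0164.
Under exogeneity and monotonicity, PN = (p₁ − p₀) / p₁.
PN = (0.181 − 0.0164) / 0.181 = 0.1646 / 0.181 ≈ 0.9094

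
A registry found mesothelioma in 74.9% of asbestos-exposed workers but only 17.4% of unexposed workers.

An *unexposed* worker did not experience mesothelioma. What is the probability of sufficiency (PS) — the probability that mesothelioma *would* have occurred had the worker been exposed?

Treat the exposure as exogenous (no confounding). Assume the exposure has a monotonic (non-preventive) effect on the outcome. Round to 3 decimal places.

PS ≈ 0.696

p₁ = 0.749, p₀ = 0.174.
Under exogeneity and monotonicity, PS = (p₁ − p₀) / (1 − p₀).
PS = (0.749 − 0.174) / (1 − 0.174) = 0.575 / 0.826 ≈ 0.6961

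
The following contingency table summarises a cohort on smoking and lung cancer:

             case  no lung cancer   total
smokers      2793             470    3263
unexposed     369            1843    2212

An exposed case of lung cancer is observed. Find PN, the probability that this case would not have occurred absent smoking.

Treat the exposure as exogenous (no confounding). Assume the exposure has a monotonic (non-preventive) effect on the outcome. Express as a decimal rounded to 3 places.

p₁ = P(outcome | exposed) = 2793/3263 = 0.85596
p₀ = P(outcome | unexposed) = 369/2212 = 0.16682
Under exogeneity and monotonicity, PN = (p₁ − p₀) / p₁.
PN = (0.85596 − 0.16682) / 0.85596 = 0.68914 / 0.85596 ≈ 0.8051

PN ≈ 0.805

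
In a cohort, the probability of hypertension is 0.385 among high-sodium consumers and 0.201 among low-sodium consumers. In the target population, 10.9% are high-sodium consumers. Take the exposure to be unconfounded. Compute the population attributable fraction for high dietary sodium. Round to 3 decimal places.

PAF ≈ 0.091

Let p₁ = 0.385, p₀ = 0.201.
Overall risk P(Y=1) = π·p₁ + (1−π)·p₀ = 0.109×0.385 + 0.891×0.201 = 0.22106.
Under exogeneity, PAF = [P(Y=1) − p₀] / P(Y=1).
PAF = (0.22106 − 0.201) / 0.22106 ≈ 0.0907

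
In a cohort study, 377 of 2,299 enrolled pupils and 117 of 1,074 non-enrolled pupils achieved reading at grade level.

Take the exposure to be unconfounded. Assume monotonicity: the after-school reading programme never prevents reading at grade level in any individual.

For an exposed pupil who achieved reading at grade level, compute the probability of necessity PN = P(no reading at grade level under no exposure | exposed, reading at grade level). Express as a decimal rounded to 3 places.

PN ≈ 0.336

p₁ = P(outcome | exposed) = 377/2299 = 0.16398
p₀ = P(outcome | unexposed) = 117/1074 = 0.10894
Under exogeneity and monotonicity, PN = (p₁ − p₀) / p₁.
PN = (0.16398 − 0.10894) / 0.16398 = 0.055046 / 0.16398 ≈ 0.3357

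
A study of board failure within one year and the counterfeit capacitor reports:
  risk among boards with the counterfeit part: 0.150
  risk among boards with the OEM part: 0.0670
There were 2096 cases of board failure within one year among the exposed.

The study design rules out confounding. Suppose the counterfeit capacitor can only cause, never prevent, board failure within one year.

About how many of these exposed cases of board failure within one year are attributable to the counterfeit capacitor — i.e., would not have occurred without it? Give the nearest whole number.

about 1160 cases

Let p₁ = 0.15, p₀ = 0.067.
PN = (p₁ − p₀)/p₁ = (0.15 − 0.067) / 0.15 ≈ 0.55333.
Attributable cases ≈ PN × (exposed cases) = 0.55333 × 2096 ≈ 1159.79.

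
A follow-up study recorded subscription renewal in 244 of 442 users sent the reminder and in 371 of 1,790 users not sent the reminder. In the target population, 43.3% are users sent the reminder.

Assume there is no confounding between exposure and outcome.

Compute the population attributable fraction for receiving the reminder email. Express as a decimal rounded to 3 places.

PAF ≈ 0.419

p₁ = P(outcome | exposed) = 244/442 = 0.55204
p₀ = P(outcome | unexposed) = 371/1790 = 0.20726
Overall risk P(Y=1) = π·p₁ + (1−π)·p₀ = 0.433×0.55204 + 0.567×0.20726 = 0.35655.
Under exogeneity, PAF = [P(Y=1) − p₀] / P(Y=1).
PAF = (0.35655 − 0.20726) / 0.35655 ≈ 0.4187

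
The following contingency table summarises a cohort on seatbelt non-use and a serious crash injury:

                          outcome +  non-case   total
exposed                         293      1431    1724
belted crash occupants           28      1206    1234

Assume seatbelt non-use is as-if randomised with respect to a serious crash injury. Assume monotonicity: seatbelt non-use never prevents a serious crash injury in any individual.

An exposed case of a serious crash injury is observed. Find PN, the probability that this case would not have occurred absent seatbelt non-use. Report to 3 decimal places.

p₁ = P(outcome | exposed) = 293/1724 = 0.16995
p₀ = P(outcome | unexposed) = 28/1234 = 0.02269
Under exogeneity and monotonicity, PN = (p₁ − p₀)/p₁.
PN = (0.16995 − 0.02269) / 0.16995 ≈ 0.8665

PN ≈ 0.866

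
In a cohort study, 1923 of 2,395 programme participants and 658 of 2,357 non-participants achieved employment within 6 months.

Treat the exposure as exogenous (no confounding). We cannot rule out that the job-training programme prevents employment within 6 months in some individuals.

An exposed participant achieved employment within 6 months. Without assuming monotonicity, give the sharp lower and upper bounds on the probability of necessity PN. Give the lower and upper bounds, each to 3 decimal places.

0.652 ≤ PN ≤ 0.898

p₁ = P(outcome | exposed) = 1923/2395 = 0.80292
p₀ = P(outcome | unexposed) = 658/2357 = 0.27917
Under exogeneity alone the bounds on PN are max{0,(p₁−p₀)/p₁} ≤ PN ≤ min{1,(1−p₀)/p₁}.
  lower = (p₁ − p₀)/p₁ = 0.52375 / 0.80292 ≈ 0.6523
  upper = min{1, (1 − p₀)/p₁} = 0.72083 / 0.80292 ≈ 0.8978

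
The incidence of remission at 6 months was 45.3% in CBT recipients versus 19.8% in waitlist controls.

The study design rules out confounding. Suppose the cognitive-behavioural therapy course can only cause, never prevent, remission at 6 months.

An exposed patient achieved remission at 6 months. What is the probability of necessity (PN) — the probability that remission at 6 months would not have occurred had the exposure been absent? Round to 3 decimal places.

p₁ = 0.453, p₀ = 0.198.
Under exogeneity and monotonicity, PN = (p₁ − p₀) / p₁.
PN = (0.453 − 0.198) / 0.453 = 0.255 / 0.453 ≈ 0.5629

PN ≈ 0.563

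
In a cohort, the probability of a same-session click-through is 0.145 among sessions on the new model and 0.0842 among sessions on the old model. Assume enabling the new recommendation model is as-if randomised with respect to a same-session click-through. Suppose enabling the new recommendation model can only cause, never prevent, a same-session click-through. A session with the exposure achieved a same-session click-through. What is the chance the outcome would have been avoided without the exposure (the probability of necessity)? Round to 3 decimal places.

PN ≈ 0.419

Let p₁ = 0.145, p₀ = 0.0842.
Under exogeneity and monotonicity, PN = (p₁ − p₀) / p₁.
PN = (0.145 − 0.0842) / 0.145 = 0.0608 / 0.145 ≈ 0.4193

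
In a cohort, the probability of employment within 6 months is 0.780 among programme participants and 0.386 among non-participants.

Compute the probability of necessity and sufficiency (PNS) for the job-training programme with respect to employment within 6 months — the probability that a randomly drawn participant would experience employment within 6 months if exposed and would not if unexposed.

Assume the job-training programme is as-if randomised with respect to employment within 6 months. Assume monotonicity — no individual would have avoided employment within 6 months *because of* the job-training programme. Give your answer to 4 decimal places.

Let p₁ = 0.78, p₀ = 0.386.
Under exogeneity and monotonicity, PNS = p₁ − p₀.
PNS = 0.78 − 0.386 = 0.394

PNS ≈ 0.3940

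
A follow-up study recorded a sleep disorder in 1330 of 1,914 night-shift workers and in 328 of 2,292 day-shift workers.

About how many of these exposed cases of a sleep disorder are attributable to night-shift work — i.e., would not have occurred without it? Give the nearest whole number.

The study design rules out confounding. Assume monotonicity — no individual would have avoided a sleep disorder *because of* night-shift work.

p₁ = P(outcome | exposed) = 1330/1914 = 0.69488
p₀ = P(outcome | unexposed) = 328/2292 = 0.14311
PN = (p₁ − p₀)/p₁ = (0.69488 − 0.14311) / 0.69488 ≈ 0.79406.
Attributable cases ≈ PN × (exposed cases) = 0.79406 × 1330 ≈ 1056.09.

about 1056 cases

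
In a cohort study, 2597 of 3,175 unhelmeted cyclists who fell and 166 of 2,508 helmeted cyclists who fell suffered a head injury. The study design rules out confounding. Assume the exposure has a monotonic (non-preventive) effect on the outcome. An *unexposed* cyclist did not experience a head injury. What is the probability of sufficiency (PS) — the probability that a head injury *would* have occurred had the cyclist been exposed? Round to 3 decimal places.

PS ≈ 0.805

p₁ = P(outcome | exposed) = 2597/3175 = 0.81795
p₀ = P(outcome | unexposed) = 166/2508 = 0.066188
Under exogeneity and monotonicity, PS = (p₁ − p₀) / (1 − p₀).
PS = (0.81795 − 0.066188) / (1 − 0.066188) = 0.75176 / 0.93381 ≈ 0.8050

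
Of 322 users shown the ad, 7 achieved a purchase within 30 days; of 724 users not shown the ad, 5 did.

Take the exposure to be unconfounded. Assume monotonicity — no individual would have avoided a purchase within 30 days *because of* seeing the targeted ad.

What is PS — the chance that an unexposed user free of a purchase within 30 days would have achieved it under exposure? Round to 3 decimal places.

PS ≈ 0.015

p₁ = P(outcome | exposed) = 7/322 = 0.021739
p₀ = P(outcome | unexposed) = 5/724 = 0.0069061
Under exogeneity and monotonicity, PS = (p₁ − p₀) / (1 − p₀).
PS = (0.021739 − 0.0069061) / (1 − 0.0069061) = 0.014833 / 0.99309 ≈ 0.0149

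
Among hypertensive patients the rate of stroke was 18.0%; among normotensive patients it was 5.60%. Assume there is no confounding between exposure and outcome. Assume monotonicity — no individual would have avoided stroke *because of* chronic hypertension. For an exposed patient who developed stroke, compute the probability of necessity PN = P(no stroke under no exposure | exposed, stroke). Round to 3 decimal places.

PN ≈ 0.689

p₁ = 0.18, p₀ = 0.056.
Under exogeneity and monotonicity, PN = (p₁ − p₀) / p₁.
PN = (0.18 − 0.056) / 0.18 = 0.124 / 0.18 ≈ 0.6889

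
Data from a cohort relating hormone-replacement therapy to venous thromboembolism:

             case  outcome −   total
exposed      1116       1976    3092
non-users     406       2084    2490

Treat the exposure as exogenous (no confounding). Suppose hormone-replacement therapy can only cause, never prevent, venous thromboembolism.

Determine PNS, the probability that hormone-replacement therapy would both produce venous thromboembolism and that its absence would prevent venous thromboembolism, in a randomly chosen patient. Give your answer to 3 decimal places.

PNS ≈ 0.198

p₁ = P(outcome | exposed) = 1116/3092 = 0.36093
p₀ = P(outcome | unexposed) = 406/2490 = 0.16305
Under exogeneity and monotonicity, PNS = p₁ − p₀.
PNS = 0.36093 − 0.16305 = 0.19788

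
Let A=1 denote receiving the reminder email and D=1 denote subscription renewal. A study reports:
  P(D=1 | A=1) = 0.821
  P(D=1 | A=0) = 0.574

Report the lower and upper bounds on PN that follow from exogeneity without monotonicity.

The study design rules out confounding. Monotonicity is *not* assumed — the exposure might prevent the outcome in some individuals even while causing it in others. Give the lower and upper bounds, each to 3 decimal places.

0.301 ≤ PN ≤ 0.519

Let p₁ = 0.821, p₀ = 0.574.
Under exogeneity alone the bounds on PN are max{0,(p₁−p₀)/p₁} ≤ PN ≤ min{1,(1−p₀)/p₁}.
  lower = (p₁ − p₀)/p₁ = 0.247 / 0.821 ≈ 0.3009
  upper = min{1, (1 − p₀)/p₁} = 0.426 / 0.821 ≈ 0.5189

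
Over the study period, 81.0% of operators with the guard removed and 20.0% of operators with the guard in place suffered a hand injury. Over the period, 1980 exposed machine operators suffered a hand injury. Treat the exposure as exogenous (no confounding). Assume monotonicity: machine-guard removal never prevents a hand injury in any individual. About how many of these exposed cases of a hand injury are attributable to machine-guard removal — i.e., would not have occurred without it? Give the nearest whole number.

about 1491 cases

p₁ = 0.81, p₀ = 0.2.
PN = (p₁ − p₀)/p₁ = (0.81 − 0.2) / 0.81 ≈ 0.75309.
Attributable cases ≈ PN × (exposed cases) = 0.75309 × 1980 ≈ 1491.11.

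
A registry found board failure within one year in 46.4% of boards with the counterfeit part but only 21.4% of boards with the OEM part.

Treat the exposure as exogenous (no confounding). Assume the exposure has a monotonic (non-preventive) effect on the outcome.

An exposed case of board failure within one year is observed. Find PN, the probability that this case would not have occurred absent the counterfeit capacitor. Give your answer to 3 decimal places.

p₁ = 0.464, p₀ = 0.214.
Under exogeneity and monotonicity, PN = (p₁ − p₀) / p₁.
PN = (0.464 − 0.214) / 0.464 = 0.25 / 0.464 ≈ 0.5388

PN ≈ 0.539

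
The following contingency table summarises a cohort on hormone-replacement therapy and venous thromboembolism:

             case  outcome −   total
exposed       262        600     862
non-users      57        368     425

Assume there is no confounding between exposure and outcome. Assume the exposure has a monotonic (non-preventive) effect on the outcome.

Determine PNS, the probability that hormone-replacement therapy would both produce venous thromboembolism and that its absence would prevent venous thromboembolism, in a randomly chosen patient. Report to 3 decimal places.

PNS ≈ 0.170

p₁ = P(outcome | exposed) = 262/862 = 0.30394
p₀ = P(outcome | unexposed) = 57/425 = 0.13412
Under exogeneity and monotonicity, PNS = p₁ − p₀.
PNS = 0.30394 − 0.13412 = 0.16983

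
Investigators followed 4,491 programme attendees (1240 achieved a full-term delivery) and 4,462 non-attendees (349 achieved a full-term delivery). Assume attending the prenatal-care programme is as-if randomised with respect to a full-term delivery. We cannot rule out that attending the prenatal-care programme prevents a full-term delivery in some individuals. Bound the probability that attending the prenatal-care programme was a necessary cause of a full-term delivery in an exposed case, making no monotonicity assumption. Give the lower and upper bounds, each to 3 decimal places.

0.717 ≤ PN ≤ 1.000

p₁ = P(outcome | exposed) = 1240/4491 = 0.27611
p₀ = P(outcome | unexposed) = 349/4462 = 0.078216
Under exogeneity alone the bounds on PN are max{0,(p₁−p₀)/p₁} ≤ PN ≤ min{1,(1−p₀)/p₁}.
  lower = (p₁ − p₀)/p₁ = 0.19789 / 0.27611 ≈ 0.7167
  upper = min{1, (1 − p₀)/p₁} = 0.92178 / 0.27611 ≈ 3.3385 → capped at 1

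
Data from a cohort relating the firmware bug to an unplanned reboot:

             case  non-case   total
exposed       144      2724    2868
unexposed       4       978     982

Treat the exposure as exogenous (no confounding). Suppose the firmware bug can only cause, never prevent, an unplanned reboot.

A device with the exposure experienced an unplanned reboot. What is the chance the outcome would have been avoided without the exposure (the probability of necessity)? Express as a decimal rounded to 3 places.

PN ≈ 0.919

p₁ = P(outcome | exposed) = 144/2868 = 0.050209
p₀ = P(outcome | unexposed) = 4/982 = 0.0040733
Under exogeneity and monotonicity, PN = (p₁ − p₀)/p₁.
PN = (0.050209 − 0.0040733) / 0.050209 ≈ 0.9189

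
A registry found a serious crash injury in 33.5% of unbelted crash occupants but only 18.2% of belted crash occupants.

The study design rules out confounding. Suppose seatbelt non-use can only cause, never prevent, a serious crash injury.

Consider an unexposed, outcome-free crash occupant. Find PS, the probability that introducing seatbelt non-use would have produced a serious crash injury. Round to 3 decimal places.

p₁ = 0.335, p₀ = 0.182.
Under exogeneity and monotonicity, PS = (p₁ − p₀) / (1 − p₀).
PS = (0.335 − 0.182) / (1 − 0.182) = 0.153 / 0.818 ≈ 0.1870

PS ≈ 0.187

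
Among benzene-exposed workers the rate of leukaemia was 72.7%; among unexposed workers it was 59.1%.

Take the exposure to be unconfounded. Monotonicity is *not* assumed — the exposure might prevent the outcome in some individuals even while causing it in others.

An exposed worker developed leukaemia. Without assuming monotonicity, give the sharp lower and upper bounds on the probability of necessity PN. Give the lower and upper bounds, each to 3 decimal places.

p₁ = 0.727, p₀ = 0.591.
Under exogeneity alone the bounds on PN are max{0,(p₁−p₀)/p₁} ≤ PN ≤ min{1,(1−p₀)/p₁}.
  lower = (p₁ − p₀)/p₁ = 0.136 / 0.727 ≈ 0.1871
  upper = min{1, (1 − p₀)/p₁} = 0.409 / 0.727 ≈ 0.5626

0.187 ≤ PN ≤ 0.563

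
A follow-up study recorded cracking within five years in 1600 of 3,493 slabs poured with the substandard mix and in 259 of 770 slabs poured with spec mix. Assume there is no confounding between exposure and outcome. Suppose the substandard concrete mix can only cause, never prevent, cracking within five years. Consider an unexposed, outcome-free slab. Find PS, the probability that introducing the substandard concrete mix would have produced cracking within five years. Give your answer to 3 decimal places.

PS ≈ 0.183

p₁ = P(outcome | exposed) = 1600/3493 = 0.45806
p₀ = P(outcome | unexposed) = 259/770 = 0.33636
Under exogeneity and monotonicity, PS = (p₁ − p₀) / (1 − p₀).
PS = (0.45806 − 0.33636) / (1 − 0.33636) = 0.1217 / 0.66364 ≈ 0.1834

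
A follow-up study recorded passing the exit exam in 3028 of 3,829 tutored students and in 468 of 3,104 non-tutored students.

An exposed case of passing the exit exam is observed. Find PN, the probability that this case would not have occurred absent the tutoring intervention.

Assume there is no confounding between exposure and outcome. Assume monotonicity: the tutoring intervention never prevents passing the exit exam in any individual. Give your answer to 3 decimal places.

PN ≈ 0.809

p₁ = P(outcome | exposed) = 3028/3829 = 0.79081
p₀ = P(outcome | unexposed) = 468/3104 = 0.15077
Under exogeneity and monotonicity, PN = (p₁ − p₀) / p₁.
PN = (0.79081 − 0.15077) / 0.79081 = 0.64003 / 0.79081 ≈ 0.8093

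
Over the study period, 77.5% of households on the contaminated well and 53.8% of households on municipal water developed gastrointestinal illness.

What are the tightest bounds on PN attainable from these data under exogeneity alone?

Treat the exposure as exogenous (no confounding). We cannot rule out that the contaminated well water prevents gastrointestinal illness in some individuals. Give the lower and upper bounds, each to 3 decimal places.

p₁ = 0.775, p₀ = 0.538.
Under exogeneity alone the bounds on PN are max{0,(p₁−p₀)/p₁} ≤ PN ≤ min{1,(1−p₀)/p₁}.
  lower = (p₁ − p₀)/p₁ = 0.237 / 0.775 ≈ 0.3058
  upper = min{1, (1 − p₀)/p₁} = 0.462 / 0.775 ≈ 0.5961

0.306 ≤ PN ≤ 0.596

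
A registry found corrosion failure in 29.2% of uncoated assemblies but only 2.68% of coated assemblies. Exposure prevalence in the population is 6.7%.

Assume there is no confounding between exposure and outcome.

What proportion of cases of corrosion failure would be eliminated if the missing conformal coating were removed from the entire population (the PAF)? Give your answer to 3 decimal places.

p₁ = 0.292, p₀ = 0.0268.
Overall risk P(Y=1) = π·p₁ + (1−π)·p₀ = 0.067×0.292 + 0.933×0.0268 = 0.044568.
Under exogeneity, PAF = [P(Y=1) − p₀] / P(Y=1).
PAF = (0.044568 − 0.0268) / 0.044568 ≈ 0.3987

PAF ≈ 0.399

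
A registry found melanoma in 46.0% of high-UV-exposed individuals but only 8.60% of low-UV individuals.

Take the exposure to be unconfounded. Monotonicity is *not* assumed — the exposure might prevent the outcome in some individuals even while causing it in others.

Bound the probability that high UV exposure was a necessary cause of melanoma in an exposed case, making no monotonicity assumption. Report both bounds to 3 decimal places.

p₁ = 0.46, p₀ = 0.086.
Under exogeneity alone the bounds on PN are max{0,(p₁−p₀)/p₁} ≤ PN ≤ min{1,(1−p₀)/p₁}.
  lower = (p₁ − p₀)/p₁ = 0.374 / 0.46 ≈ 0.8130
  upper = min{1, (1 − p₀)/p₁} = 0.914 / 0.46 ≈ 1.9870 → capped at 1

0.813 ≤ PN ≤ 1.000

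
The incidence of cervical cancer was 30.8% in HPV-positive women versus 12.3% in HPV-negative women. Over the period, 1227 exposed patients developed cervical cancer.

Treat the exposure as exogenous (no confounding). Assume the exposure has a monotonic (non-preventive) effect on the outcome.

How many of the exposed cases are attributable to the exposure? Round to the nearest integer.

p₁ = 0.308, p₀ = 0.123.
PN = (p₁ − p₀)/p₁ = (0.308 − 0.123) / 0.308 ≈ 0.60065.
Attributable cases ≈ PN × (exposed cases) = 0.60065 × 1227 ≈ 737.00.

about 737 cases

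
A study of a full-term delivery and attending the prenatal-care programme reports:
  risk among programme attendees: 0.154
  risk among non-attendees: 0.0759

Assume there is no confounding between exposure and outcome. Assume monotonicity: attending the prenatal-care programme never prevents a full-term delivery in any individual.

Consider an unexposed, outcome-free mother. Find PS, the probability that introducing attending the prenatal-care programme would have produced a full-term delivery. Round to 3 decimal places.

PS ≈ 0.085

Let p₁ = 0.154, p₀ = 0.0759.
Under exogeneity and monotonicity, PS = (p₁ − p₀) / (1 − p₀).
PS = (0.154 − 0.0759) / (1 − 0.0759) = 0.0781 / 0.9241 ≈ 0.0845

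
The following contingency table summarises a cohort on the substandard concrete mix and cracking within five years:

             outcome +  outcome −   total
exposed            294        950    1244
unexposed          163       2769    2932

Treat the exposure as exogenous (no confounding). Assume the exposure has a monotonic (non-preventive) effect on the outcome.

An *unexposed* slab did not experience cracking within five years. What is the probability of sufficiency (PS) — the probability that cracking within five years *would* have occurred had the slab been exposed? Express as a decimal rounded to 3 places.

p₁ = P(outcome | exposed) = 294/1244 = 0.23633
p₀ = P(outcome | unexposed) = 163/2932 = 0.055593
Under exogeneity and monotonicity, PS = (p₁ − p₀) / (1 − p₀).
PS = (0.23633 − 0.055593) / (1 − 0.055593) = 0.18074 / 0.94441 ≈ 0.1914

PS ≈ 0.191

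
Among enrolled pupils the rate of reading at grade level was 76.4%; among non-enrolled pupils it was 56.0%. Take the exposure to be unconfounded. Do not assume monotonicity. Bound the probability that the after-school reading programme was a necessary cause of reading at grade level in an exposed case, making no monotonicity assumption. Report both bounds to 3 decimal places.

p₁ = 0.764, p₀ = 0.56.
Under exogeneity alone the bounds on PN are max{0,(p₁−p₀)/p₁} ≤ PN ≤ min{1,(1−p₀)/p₁}.
  lower = (p₁ − p₀)/p₁ = 0.204 / 0.764 ≈ 0.2670
  upper = min{1, (1 − p₀)/p₁} = 0.44 / 0.764 ≈ 0.5759

0.267 ≤ PN ≤ 0.576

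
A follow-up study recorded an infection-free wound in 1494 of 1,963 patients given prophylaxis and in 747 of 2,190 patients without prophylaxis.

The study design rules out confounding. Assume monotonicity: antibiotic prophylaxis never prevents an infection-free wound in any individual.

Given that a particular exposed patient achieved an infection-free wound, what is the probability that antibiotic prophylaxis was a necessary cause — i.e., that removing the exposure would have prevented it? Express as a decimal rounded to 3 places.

p₁ = P(outcome | exposed) = 1494/1963 = 0.76108
p₀ = P(outcome | unexposed) = 747/2190 = 0.3411
Under exogeneity and monotonicity, PN = (p₁ − p₀) / p₁.
PN = (0.76108 − 0.3411) / 0.76108 = 0.41998 / 0.76108 ≈ 0.5518

PN ≈ 0.552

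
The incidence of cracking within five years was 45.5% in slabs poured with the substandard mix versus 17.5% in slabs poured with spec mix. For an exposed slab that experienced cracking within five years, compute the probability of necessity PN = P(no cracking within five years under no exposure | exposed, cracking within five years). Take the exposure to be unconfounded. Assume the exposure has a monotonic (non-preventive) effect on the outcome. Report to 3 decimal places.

p₁ = 0.455, p₀ = 0.175.
Under exogeneity and monotonicity, PN = (p₁ − p₀) / p₁.
PN = (0.455 − 0.175) / 0.455 = 0.28 / 0.455 ≈ 0.6154

PN ≈ 0.615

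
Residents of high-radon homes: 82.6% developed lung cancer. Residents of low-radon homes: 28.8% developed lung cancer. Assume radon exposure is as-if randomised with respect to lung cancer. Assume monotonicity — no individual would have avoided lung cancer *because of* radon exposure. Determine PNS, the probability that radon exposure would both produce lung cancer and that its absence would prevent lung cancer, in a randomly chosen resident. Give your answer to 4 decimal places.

PNS ≈ 0.5380

p₁ = 0.826, p₀ = 0.288.
Under exogeneity and monotonicity, PNS = p₁ − p₀.
PNS = 0.826 − 0.288 = 0.538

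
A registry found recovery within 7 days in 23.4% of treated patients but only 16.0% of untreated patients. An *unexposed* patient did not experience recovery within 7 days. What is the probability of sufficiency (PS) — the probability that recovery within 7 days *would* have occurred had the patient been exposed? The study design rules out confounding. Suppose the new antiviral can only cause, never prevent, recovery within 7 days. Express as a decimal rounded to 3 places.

p₁ = 0.234, p₀ = 0.16.
Under exogeneity and monotonicity, PS = (p₁ − p₀) / (1 − p₀).
PS = (0.234 − 0.16) / (1 − 0.16) = 0.074 / 0.84 ≈ 0.0881

PS ≈ 0.088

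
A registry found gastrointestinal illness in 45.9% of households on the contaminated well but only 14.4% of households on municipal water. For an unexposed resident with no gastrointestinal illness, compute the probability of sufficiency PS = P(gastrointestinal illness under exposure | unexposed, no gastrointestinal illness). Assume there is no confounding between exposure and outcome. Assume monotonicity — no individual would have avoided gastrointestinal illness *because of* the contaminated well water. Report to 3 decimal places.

PS ≈ 0.368

p₁ = 0.459, p₀ = 0.144.
Under exogeneity and monotonicity, PS = (p₁ − p₀) / (1 − p₀).
PS = (0.459 − 0.144) / (1 − 0.144) = 0.315 / 0.856 ≈ 0.3680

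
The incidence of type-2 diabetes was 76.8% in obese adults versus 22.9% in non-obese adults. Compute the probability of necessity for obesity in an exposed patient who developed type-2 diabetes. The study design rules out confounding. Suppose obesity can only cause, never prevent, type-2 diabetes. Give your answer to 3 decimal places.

p₁ = 0.768, p₀ = 0.229.
Under exogeneity and monotonicity, PN = (p₁ − p₀) / p₁.
PN = (0.768 − 0.229) / 0.768 = 0.539 / 0.768 ≈ 0.7018

PN ≈ 0.702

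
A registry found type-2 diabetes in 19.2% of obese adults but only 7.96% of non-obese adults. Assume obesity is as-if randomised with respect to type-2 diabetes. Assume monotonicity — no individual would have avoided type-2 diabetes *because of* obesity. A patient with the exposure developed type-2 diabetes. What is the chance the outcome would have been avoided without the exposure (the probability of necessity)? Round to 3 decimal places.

PN ≈ 0.585

p₁ = 0.192, p₀ = 0.0796.
Under exogeneity and monotonicity, PN = (p₁ − p₀) / p₁.
PN = (0.192 − 0.0796) / 0.192 = 0.1124 / 0.192 ≈ 0.5854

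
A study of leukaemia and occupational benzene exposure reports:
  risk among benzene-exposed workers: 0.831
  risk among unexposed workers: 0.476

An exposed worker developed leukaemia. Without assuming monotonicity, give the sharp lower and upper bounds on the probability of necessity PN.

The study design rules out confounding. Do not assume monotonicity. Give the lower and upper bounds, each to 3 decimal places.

0.427 ≤ PN ≤ 0.631

Let p₁ = 0.831, p₀ = 0.476.
Under exogeneity alone the bounds on PN are max{0,(p₁−p₀)/p₁} ≤ PN ≤ min{1,(1−p₀)/p₁}.
  lower = (p₁ − p₀)/p₁ = 0.355 / 0.831 ≈ 0.4272
  upper = min{1, (1 − p₀)/p₁} = 0.524 / 0.831 ≈ 0.6306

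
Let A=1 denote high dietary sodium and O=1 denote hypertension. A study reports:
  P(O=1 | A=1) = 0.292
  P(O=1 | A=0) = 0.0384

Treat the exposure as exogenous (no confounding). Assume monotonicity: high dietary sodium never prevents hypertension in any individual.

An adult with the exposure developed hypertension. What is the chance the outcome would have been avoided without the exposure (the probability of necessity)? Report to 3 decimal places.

PN ≈ 0.868

Let p₁ = 0.292, p₀ = 0.0384.
Under exogeneity and monotonicity, PN = (p₁ − p₀) / p₁.
PN = (0.292 − 0.0384) / 0.292 = 0.2536 / 0.292 ≈ 0.8685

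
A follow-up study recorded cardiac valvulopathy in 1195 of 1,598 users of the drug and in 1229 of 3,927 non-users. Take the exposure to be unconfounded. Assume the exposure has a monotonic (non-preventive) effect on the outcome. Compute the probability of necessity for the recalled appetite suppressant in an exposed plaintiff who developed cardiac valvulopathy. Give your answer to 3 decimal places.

PN ≈ 0.581

p₁ = P(outcome | exposed) = 1195/1598 = 0.74781
p₀ = P(outcome | unexposed) = 1229/3927 = 0.31296
Under exogeneity and monotonicity, PN = (p₁ − p₀) / p₁.
PN = (0.74781 − 0.31296) / 0.74781 = 0.43485 / 0.74781 ≈ 0.5815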